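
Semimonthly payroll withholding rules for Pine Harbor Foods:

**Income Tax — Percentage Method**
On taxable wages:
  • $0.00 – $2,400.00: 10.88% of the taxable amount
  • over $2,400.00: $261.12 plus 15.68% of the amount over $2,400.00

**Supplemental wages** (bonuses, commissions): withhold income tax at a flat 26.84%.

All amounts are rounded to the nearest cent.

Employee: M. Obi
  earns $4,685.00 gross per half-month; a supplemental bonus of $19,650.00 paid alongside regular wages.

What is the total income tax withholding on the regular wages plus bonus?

Income Tax: taxable = $4,685.00
  $261.12 + 15.68% × ($4,685.00 − $2,400.00) = $261.12 + 15.68% × $2,285.00 = $619.41
Supplemental (26.84% flat on bonus): 26.84% × $19,650.00 = $5,274.06
Total income tax: $619.41 + $5,274.06 = $5,893.47

$5,893.47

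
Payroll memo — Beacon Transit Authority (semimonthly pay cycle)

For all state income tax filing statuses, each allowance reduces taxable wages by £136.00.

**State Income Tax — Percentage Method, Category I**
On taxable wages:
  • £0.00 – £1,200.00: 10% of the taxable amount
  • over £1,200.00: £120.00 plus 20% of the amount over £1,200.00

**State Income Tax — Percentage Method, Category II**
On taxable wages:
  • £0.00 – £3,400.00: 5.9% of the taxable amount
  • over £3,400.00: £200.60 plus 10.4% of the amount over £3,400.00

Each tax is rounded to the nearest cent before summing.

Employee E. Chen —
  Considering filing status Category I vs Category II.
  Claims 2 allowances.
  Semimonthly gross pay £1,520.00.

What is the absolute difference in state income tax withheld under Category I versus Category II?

£55.97

State Income Tax (Category I): taxable = £1,520.00 − 2×£136.00 = £1,248.00
  £120.00 + 20% × (£1,248.00 − £1,200.00) = £120.00 + 20% × £48.00 = £129.60
State Income Tax (Category II): taxable = £1,520.00 − 2×£136.00 = £1,248.00
  5.9% × £1,248.00 = £73.63
Difference: |£129.60 − £73.63| = £55.97 (higher under Category I)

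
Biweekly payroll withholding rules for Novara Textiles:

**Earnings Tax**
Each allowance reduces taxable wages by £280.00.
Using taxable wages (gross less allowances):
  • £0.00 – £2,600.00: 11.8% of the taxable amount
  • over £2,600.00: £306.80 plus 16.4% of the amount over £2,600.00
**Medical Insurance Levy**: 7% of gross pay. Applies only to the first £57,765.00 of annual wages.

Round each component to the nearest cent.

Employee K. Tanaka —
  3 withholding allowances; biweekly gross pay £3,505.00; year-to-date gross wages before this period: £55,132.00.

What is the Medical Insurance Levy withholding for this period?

Medical Insurance Levy: cap £57,765.00 − YTD £55,132.00 = £2,633.00 subject; 7% × £2,633.00 = £184.31

£184.31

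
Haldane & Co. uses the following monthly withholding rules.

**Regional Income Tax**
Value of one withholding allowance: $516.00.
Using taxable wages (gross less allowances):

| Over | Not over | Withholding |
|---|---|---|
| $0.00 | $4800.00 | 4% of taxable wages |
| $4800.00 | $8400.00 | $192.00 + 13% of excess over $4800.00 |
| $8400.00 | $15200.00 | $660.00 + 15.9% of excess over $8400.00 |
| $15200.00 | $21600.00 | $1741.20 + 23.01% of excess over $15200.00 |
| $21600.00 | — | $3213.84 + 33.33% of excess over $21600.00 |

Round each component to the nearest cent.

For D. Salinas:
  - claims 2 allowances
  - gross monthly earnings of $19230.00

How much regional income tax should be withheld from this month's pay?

Regional Income Tax: taxable = $19230.00 − 2×$516.00 = $18198.00
  $1741.20 + 23.01% × ($18198.00 − $15200.00) = $1741.20 + 23.01% × $2998.00 = $2431.04

$2431.04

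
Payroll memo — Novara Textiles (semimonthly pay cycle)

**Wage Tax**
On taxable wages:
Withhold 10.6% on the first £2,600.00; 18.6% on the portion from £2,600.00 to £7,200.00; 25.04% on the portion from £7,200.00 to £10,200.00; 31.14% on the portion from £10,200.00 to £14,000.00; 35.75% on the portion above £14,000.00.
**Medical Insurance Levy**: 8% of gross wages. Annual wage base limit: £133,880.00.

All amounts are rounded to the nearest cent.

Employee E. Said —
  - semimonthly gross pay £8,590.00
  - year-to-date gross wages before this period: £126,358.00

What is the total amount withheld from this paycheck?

£2,081.02

Wage Tax: taxable = £8,590.00
  £1,131.20 + 25.04% × (£8,590.00 − £7,200.00) = £1,131.20 + 25.04% × £1,390.00 = £1,479.26
Medical Insurance Levy: cap £133,880.00 − YTD £126,358.00 = £7,522.00 subject; 8% × £7,522.00 = £601.76
Total: £1,479.26 + £601.76 = £2,081.02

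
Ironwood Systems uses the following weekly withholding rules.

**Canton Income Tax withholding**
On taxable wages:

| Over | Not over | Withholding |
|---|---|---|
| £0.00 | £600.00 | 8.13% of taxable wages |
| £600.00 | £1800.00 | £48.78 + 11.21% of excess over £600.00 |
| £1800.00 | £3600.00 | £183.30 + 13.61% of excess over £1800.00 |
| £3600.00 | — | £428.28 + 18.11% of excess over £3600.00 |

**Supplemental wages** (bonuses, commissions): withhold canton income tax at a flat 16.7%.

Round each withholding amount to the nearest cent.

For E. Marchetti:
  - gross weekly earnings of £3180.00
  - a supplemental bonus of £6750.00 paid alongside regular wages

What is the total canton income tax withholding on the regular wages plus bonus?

Canton Income Tax: taxable = £3180.00
  £183.30 + 13.61% × (£3180.00 − £1800.00) = £183.30 + 13.61% × £1380.00 = £371.12
Supplemental (16.7% flat on bonus): 16.7% × £6750.00 = £1127.25
Total canton income tax: £371.12 + £1127.25 = £1498.37

£1498.37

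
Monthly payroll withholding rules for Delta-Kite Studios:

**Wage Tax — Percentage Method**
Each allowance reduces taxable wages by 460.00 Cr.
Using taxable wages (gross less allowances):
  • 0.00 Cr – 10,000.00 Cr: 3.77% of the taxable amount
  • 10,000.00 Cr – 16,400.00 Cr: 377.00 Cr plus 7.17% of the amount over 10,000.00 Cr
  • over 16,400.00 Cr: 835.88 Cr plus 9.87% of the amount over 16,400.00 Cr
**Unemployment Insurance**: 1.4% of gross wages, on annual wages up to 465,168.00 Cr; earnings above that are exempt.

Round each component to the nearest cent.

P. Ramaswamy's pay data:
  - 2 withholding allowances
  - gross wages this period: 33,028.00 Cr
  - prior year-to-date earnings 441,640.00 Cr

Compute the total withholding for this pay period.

2,715.65 Cr

Wage Tax: taxable = 33,028.00 Cr − 2×460.00 Cr = 32,108.00 Cr
  835.88 Cr + 9.87% × (32,108.00 Cr − 16,400.00 Cr) = 835.88 Cr + 9.87% × 15,708.00 Cr = 2,386.26 Cr
Unemployment Insurance: cap 465,168.00 Cr − YTD 441,640.00 Cr = 23,528.00 Cr subject; 1.4% × 23,528.00 Cr = 329.39 Cr
Total: 2,386.26 Cr + 329.39 Cr = 2,715.65 Cr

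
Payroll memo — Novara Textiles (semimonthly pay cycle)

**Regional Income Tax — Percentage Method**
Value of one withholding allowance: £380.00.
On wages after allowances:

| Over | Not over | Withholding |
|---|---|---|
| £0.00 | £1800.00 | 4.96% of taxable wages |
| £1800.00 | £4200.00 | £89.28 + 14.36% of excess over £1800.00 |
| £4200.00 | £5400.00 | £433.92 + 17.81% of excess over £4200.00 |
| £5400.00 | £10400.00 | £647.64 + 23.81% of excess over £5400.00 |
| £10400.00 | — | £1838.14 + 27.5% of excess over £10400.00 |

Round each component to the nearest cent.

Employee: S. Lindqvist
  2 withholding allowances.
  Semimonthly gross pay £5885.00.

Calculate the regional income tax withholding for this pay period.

£598.66

Regional Income Tax: taxable = £5885.00 − 2×£380.00 = £5125.00
  £433.92 + 17.81% × (£5125.00 − £4200.00) = £433.92 + 17.81% × £925.00 = £598.66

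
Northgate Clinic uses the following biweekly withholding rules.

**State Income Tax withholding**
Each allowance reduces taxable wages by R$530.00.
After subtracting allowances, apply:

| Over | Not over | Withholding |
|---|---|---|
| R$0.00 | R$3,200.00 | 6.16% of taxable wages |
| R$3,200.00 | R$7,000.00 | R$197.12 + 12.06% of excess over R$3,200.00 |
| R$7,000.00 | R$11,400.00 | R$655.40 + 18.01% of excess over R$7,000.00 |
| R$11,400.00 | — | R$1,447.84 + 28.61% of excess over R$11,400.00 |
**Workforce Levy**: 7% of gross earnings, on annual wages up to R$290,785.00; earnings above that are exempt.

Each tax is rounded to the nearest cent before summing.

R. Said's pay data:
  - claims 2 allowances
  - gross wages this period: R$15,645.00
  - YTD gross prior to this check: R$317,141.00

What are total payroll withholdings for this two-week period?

State Income Tax: taxable = R$15,645.00 − 2×R$530.00 = R$14,585.00
  R$1,447.84 + 28.61% × (R$14,585.00 − R$11,400.00) = R$1,447.84 + 28.61% × R$3,185.00 = R$2,359.07
Workforce Levy: YTD R$317,141.00 ≥ cap R$290,785.00 → R$0.00
Total: R$2,359.07 + R$0.00 = R$2,359.07

R$2,359.07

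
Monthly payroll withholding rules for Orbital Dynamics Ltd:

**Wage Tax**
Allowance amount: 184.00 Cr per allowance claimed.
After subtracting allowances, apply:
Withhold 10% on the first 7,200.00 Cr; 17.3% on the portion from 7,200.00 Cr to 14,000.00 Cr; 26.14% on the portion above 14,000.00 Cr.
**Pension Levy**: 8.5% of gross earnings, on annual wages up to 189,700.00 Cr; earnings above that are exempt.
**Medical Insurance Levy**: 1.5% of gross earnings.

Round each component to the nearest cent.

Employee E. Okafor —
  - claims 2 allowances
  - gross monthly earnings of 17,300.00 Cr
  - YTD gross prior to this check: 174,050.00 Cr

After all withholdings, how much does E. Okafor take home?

13,047.43 Cr

Wage Tax: taxable = 17,300.00 Cr − 2×184.00 Cr = 16,932.00 Cr
  1,896.40 Cr + 26.14% × (16,932.00 Cr − 14,000.00 Cr) = 1,896.40 Cr + 26.14% × 2,932.00 Cr = 2,662.82 Cr
Pension Levy: cap 189,700.00 Cr − YTD 174,050.00 Cr = 15,650.00 Cr subject; 8.5% × 15,650.00 Cr = 1,330.25 Cr
Medical Insurance Levy: 1.5% × 17,300.00 Cr = 259.50 Cr
Total withheld: 2,662.82 Cr + 1,330.25 Cr + 259.50 Cr = 4,252.57 Cr
Net pay: 17,300.00 Cr − 4,252.57 Cr = 13,047.43 Cr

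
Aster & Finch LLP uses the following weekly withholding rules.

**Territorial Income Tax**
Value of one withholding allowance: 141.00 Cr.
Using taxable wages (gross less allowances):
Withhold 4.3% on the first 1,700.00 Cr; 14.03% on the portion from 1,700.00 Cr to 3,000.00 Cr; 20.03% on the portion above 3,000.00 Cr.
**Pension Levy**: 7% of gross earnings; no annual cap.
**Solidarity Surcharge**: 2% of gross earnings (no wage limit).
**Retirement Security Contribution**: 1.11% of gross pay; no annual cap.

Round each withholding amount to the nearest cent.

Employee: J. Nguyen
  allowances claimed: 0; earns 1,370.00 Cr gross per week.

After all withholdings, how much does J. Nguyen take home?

1,172.58 Cr

Territorial Income Tax: taxable = 1,370.00 Cr
  4.3% × 1,370.00 Cr = 58.91 Cr
Pension Levy: 7% × 1,370.00 Cr = 95.90 Cr
Solidarity Surcharge: 2% × 1,370.00 Cr = 27.40 Cr
Retirement Security Contribution: 1.11% × 1,370.00 Cr = 15.21 Cr
Total withheld: 58.91 Cr + 95.90 Cr + 27.40 Cr + 15.21 Cr = 197.42 Cr
Net pay: 1,370.00 Cr − 197.42 Cr = 1,172.58 Cr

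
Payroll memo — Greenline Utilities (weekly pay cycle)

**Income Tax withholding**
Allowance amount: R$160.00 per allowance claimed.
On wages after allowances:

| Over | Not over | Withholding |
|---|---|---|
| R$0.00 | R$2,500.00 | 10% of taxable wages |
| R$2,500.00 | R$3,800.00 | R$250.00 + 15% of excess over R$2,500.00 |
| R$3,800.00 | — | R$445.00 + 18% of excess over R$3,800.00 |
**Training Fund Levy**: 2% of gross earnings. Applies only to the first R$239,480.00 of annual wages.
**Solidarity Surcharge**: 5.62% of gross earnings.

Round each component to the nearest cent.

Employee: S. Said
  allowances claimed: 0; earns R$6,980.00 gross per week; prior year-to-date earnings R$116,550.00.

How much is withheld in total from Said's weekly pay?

Income Tax: taxable = R$6,980.00
  R$445.00 + 18% × (R$6,980.00 − R$3,800.00) = R$445.00 + 18% × R$3,180.00 = R$1,017.40
Training Fund Levy: 2% × R$6,980.00 = R$139.60
Solidarity Surcharge: 5.62% × R$6,980.00 = R$392.28
Total: R$1,017.40 + R$139.60 + R$392.28 = R$1,549.28

R$1,549.28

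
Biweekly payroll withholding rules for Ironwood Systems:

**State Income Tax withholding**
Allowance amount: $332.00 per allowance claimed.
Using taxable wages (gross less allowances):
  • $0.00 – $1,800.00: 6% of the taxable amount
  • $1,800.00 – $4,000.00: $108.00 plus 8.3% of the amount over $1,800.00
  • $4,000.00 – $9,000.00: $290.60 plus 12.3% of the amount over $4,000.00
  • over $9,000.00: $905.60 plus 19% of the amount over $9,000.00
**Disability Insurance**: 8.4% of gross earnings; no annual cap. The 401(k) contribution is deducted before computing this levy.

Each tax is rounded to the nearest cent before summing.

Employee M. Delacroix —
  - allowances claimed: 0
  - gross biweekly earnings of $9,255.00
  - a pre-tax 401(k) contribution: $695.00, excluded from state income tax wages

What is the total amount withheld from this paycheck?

State Income Tax: taxable = $9,255.00 − $695.00 = $8,560.00
  $290.60 + 12.3% × ($8,560.00 − $4,000.00) = $290.60 + 12.3% × $4,560.00 = $851.48
Disability Insurance: 8.4% × $8,560.00 = $719.04
Total: $851.48 + $719.04 = $1,570.52

$1,570.52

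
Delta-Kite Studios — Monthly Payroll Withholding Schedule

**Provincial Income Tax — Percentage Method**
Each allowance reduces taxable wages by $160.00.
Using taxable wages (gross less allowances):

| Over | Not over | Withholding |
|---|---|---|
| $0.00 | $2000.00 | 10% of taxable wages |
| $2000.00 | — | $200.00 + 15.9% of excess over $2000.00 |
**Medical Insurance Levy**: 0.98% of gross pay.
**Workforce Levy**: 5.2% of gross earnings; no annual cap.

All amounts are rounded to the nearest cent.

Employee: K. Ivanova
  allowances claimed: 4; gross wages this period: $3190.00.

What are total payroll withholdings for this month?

$484.59

Provincial Income Tax: taxable = $3190.00 − 4×$160.00 = $2550.00
  $200.00 + 15.9% × ($2550.00 − $2000.00) = $200.00 + 15.9% × $550.00 = $287.45
Medical Insurance Levy: 0.98% × $3190.00 = $31.26
Workforce Levy: 5.2% × $3190.00 = $165.88
Total: $287.45 + $31.26 + $165.88 = $484.59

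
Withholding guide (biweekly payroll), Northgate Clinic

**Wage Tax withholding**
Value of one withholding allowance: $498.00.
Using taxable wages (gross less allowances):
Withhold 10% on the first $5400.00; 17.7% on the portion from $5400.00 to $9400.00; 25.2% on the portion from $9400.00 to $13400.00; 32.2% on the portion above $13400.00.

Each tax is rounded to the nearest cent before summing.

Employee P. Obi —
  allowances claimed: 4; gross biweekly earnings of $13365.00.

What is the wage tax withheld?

Wage Tax: taxable = $13365.00 − 4×$498.00 = $11373.00
  $1248.00 + 25.2% × ($11373.00 − $9400.00) = $1248.00 + 25.2% × $1973.00 = $1745.20

$1745.20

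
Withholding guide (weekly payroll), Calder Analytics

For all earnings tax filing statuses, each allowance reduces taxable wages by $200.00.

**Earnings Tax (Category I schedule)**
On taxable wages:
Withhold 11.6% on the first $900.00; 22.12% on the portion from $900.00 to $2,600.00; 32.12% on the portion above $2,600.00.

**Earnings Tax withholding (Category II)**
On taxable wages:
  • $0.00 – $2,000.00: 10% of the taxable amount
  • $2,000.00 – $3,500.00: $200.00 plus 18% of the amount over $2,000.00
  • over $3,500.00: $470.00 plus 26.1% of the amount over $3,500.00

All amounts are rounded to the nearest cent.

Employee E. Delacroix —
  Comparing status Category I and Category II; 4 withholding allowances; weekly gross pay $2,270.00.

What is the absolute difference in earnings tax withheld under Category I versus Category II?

Earnings Tax (Category I): taxable = $2,270.00 − 4×$200.00 = $1,470.00
  $104.40 + 22.12% × ($1,470.00 − $900.00) = $104.40 + 22.12% × $570.00 = $230.48
Earnings Tax (Category II): taxable = $2,270.00 − 4×$200.00 = $1,470.00
  10% × $1,470.00 = $147.00
Difference: |$230.48 − $147.00| = $83.48 (higher under Category I)

$83.48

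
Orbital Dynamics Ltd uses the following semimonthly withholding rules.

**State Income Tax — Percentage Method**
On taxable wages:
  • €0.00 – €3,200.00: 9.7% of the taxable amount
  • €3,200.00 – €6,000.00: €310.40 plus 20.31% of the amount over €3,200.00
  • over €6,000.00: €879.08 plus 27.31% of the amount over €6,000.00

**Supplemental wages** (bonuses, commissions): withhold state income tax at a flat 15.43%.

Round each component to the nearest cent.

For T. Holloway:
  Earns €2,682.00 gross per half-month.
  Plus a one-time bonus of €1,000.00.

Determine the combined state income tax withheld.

€414.45

State Income Tax: taxable = €2,682.00
  9.7% × €2,682.00 = €260.15
Supplemental (15.43% flat on bonus): 15.43% × €1,000.00 = €154.30
Total state income tax: €260.15 + €154.30 = €414.45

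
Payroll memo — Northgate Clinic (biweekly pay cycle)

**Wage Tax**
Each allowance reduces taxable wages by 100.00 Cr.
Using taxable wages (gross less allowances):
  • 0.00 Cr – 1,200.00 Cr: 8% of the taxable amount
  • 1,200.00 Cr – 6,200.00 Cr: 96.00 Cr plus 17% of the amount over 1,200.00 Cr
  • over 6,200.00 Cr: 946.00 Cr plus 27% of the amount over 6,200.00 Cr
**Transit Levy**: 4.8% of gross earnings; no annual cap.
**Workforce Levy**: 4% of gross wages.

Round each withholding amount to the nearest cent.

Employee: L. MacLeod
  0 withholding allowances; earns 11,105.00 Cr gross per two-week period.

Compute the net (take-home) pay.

7,857.41 Cr

Wage Tax: taxable = 11,105.00 Cr
  946.00 Cr + 27% × (11,105.00 Cr − 6,200.00 Cr) = 946.00 Cr + 27% × 4,905.00 Cr = 2,270.35 Cr
Transit Levy: 4.8% × 11,105.00 Cr = 533.04 Cr
Workforce Levy: 4% × 11,105.00 Cr = 444.20 Cr
Total withheld: 2,270.35 Cr + 533.04 Cr + 444.20 Cr = 3,247.59 Cr
Net pay: 11,105.00 Cr − 3,247.59 Cr = 7,857.41 Cr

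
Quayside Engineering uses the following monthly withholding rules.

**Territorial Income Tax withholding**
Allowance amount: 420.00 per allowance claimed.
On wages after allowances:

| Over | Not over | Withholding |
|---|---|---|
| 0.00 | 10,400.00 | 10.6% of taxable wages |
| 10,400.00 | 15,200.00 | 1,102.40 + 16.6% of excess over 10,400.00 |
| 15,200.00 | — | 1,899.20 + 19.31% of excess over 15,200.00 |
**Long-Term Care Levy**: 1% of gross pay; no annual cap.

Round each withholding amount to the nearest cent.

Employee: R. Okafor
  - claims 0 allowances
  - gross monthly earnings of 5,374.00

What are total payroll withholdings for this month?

623.38

Territorial Income Tax: taxable = 5,374.00
  10.6% × 5,374.00 = 569.64
Long-Term Care Levy: 1% × 5,374.00 = 53.74
Total: 569.64 + 53.74 = 623.38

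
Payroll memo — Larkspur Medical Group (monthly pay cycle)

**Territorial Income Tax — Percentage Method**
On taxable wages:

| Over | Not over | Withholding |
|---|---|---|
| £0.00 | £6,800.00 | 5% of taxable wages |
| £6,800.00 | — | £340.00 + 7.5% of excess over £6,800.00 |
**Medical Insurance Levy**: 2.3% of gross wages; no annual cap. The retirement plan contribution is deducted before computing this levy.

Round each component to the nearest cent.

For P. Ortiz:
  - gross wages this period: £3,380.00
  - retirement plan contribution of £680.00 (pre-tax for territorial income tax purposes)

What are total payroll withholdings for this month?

Territorial Income Tax: taxable = £3,380.00 − £680.00 = £2,700.00
  5% × £2,700.00 = £135.00
Medical Insurance Levy: 2.3% × £2,700.00 = £62.10
Total: £135.00 + £62.10 = £197.10

£197.10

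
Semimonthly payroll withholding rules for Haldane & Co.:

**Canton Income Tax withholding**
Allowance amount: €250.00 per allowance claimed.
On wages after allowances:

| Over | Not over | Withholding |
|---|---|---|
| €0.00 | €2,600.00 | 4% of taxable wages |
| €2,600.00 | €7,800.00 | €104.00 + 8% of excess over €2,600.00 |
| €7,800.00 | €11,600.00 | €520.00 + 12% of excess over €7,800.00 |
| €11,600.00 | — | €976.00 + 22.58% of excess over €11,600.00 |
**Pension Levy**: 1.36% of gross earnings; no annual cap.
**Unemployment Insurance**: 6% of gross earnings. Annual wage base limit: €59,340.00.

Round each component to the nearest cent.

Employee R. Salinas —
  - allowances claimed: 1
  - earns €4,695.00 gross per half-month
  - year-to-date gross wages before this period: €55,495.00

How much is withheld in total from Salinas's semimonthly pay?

Canton Income Tax: taxable = €4,695.00 − 1×€250.00 = €4,445.00
  €104.00 + 8% × (€4,445.00 − €2,600.00) = €104.00 + 8% × €1,845.00 = €251.60
Pension Levy: 1.36% × €4,695.00 = €63.85
Unemployment Insurance: cap €59,340.00 − YTD €55,495.00 = €3,845.00 subject; 6% × €3,845.00 = €230.70
Total: €251.60 + €63.85 + €230.70 = €546.15

€546.15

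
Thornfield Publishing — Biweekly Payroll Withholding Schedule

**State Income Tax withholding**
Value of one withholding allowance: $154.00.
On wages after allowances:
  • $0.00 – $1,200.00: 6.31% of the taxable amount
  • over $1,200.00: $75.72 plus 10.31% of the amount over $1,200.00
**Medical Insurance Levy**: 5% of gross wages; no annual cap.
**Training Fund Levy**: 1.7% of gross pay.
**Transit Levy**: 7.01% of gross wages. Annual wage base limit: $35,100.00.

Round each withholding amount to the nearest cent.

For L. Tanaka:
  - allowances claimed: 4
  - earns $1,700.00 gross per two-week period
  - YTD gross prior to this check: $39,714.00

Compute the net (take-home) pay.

State Income Tax: taxable = $1,700.00 − 4×$154.00 = $1,084.00
  6.31% × $1,084.00 = $68.40
Medical Insurance Levy: 5% × $1,700.00 = $85.00
Training Fund Levy: 1.7% × $1,700.00 = $28.90
Transit Levy: YTD $39,714.00 ≥ cap $35,100.00 → $0.00
Total withheld: $68.40 + $85.00 + $28.90 + $0.00 = $182.30
Net pay: $1,700.00 − $182.30 = $1,517.70

$1,517.70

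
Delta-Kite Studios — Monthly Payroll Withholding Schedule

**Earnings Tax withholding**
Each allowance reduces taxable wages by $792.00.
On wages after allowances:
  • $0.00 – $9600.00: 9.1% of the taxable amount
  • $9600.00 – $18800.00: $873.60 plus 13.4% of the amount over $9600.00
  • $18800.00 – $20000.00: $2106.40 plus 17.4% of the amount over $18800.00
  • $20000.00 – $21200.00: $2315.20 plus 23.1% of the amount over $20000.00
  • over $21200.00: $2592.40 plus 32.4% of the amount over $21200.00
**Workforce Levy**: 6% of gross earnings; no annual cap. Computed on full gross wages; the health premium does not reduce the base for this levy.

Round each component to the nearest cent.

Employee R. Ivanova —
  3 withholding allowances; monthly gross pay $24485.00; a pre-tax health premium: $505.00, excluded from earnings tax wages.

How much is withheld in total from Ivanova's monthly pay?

$4192.40

Earnings Tax: taxable = $24485.00 − $505.00 − 3×$792.00 = $21604.00
  $2592.40 + 32.4% × ($21604.00 − $21200.00) = $2592.40 + 32.4% × $404.00 = $2723.30
Workforce Levy: 6% × $24485.00 = $1469.10
Total: $2723.30 + $1469.10 = $4192.40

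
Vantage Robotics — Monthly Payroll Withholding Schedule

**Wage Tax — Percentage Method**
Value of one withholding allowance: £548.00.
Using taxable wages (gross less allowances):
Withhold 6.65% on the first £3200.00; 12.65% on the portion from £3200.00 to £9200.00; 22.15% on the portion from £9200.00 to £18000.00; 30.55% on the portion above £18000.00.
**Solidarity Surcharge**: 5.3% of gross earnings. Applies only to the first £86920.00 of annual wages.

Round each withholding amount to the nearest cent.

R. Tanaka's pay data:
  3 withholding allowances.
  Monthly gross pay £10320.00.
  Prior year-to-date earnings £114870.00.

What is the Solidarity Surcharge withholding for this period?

Solidarity Surcharge: YTD £114870.00 ≥ cap £86920.00 → £0.00

£0.00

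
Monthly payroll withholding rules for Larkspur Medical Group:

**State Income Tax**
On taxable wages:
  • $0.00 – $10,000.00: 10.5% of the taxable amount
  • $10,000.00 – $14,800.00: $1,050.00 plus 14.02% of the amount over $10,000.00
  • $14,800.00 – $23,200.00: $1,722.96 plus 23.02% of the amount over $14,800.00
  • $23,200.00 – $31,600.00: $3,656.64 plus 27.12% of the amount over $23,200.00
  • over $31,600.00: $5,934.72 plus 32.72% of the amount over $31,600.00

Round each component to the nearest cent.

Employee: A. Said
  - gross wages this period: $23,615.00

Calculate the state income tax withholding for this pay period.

$3,769.19

State Income Tax: taxable = $23,615.00
  $3,656.64 + 27.12% × ($23,615.00 − $23,200.00) = $3,656.64 + 27.12% × $415.00 = $3,769.19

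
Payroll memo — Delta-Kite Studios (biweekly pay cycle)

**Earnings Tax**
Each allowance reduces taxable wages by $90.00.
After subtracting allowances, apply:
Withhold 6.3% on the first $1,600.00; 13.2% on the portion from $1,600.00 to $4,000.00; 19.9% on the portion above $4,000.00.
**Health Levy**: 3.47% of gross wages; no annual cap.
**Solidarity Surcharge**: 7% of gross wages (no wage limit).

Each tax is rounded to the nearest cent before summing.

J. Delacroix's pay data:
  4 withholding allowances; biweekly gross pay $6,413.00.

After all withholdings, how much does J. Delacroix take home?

Earnings Tax: taxable = $6,413.00 − 4×$90.00 = $6,053.00
  $417.60 + 19.9% × ($6,053.00 − $4,000.00) = $417.60 + 19.9% × $2,053.00 = $826.15
Health Levy: 3.47% × $6,413.00 = $222.53
Solidarity Surcharge: 7% × $6,413.00 = $448.91
Total withheld: $826.15 + $222.53 + $448.91 = $1,497.59
Net pay: $6,413.00 − $1,497.59 = $4,915.41

$4,915.41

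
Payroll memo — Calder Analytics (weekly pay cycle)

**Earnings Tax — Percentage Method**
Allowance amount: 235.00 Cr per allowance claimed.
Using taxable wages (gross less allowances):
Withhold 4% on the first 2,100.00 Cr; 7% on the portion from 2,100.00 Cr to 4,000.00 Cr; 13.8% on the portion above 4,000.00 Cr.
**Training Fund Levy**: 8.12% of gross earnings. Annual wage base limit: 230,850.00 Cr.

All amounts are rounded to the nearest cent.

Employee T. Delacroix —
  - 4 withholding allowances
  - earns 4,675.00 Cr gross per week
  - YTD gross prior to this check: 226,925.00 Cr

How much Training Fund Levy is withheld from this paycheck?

Training Fund Levy: cap 230,850.00 Cr − YTD 226,925.00 Cr = 3,925.00 Cr subject; 8.12% × 3,925.00 Cr = 318.71 Cr

318.71 Cr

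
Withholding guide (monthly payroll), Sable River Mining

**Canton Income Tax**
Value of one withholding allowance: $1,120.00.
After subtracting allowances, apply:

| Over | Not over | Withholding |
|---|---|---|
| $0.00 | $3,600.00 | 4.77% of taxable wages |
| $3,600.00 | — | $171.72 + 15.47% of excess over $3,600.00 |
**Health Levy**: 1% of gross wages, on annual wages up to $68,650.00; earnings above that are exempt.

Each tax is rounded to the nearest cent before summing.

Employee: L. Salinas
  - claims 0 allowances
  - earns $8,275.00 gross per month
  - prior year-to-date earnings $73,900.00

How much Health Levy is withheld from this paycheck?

Health Levy: YTD $73,900.00 ≥ cap $68,650.00 → $0.00

$0.00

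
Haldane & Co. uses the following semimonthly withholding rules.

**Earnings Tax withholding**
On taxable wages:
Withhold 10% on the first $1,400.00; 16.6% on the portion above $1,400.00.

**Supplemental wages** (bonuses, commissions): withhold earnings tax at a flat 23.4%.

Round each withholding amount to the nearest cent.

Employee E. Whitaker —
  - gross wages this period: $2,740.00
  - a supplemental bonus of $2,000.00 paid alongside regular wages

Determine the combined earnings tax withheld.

$830.44

Earnings Tax: taxable = $2,740.00
  $140.00 + 16.6% × ($2,740.00 − $1,400.00) = $140.00 + 16.6% × $1,340.00 = $362.44
Supplemental (23.4% flat on bonus): 23.4% × $2,000.00 = $468.00
Total earnings tax: $362.44 + $468.00 = $830.44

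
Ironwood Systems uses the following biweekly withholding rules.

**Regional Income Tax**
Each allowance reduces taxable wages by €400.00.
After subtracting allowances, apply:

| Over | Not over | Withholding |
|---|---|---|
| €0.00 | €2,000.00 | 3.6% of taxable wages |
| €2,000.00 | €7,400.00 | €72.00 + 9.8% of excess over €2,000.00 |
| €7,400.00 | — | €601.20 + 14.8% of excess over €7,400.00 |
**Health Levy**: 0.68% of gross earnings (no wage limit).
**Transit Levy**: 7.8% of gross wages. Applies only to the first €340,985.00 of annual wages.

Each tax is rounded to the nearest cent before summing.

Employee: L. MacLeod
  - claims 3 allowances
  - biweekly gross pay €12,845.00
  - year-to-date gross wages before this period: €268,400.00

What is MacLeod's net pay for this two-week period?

€10,526.28

Regional Income Tax: taxable = €12,845.00 − 3×€400.00 = €11,645.00
  €601.20 + 14.8% × (€11,645.00 − €7,400.00) = €601.20 + 14.8% × €4,245.00 = €1,229.46
Health Levy: 0.68% × €12,845.00 = €87.35
Transit Levy: 7.8% × €12,845.00 = €1,001.91
Total withheld: €1,229.46 + €87.35 + €1,001.91 = €2,318.72
Net pay: €12,845.00 − €2,318.72 = €10,526.28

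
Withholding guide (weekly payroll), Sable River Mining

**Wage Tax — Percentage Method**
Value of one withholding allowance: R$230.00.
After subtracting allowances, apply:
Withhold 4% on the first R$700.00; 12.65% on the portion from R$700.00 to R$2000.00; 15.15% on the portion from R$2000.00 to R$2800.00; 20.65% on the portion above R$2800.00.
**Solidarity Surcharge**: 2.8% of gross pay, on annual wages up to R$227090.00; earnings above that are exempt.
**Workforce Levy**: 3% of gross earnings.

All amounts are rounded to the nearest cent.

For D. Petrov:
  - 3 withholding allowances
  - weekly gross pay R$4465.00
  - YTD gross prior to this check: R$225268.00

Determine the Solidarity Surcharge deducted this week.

R$51.02

Solidarity Surcharge: cap R$227090.00 − YTD R$225268.00 = R$1822.00 subject; 2.8% × R$1822.00 = R$51.02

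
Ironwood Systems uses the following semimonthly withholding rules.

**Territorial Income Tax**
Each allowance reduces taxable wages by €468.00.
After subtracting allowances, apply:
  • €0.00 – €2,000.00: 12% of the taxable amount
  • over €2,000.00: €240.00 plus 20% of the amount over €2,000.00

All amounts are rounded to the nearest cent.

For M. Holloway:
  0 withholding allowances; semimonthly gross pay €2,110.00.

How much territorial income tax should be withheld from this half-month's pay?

Territorial Income Tax: taxable = €2,110.00
  €240.00 + 20% × (€2,110.00 − €2,000.00) = €240.00 + 20% × €110.00 = €262.00

€262.00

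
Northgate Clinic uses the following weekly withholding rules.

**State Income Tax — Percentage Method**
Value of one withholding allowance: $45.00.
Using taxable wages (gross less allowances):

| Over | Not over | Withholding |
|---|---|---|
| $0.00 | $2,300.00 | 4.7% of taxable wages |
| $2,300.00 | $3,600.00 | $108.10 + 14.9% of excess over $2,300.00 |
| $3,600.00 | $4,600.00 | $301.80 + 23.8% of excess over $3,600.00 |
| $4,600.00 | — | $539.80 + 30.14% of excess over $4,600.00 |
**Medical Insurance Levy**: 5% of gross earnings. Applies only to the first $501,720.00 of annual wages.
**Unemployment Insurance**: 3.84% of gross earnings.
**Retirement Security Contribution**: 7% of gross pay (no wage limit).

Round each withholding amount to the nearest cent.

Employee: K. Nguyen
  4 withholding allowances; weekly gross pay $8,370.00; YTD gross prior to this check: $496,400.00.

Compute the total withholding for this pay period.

$2,795.14

State Income Tax: taxable = $8,370.00 − 4×$45.00 = $8,190.00
  $539.80 + 30.14% × ($8,190.00 − $4,600.00) = $539.80 + 30.14% × $3,590.00 = $1,621.83
Medical Insurance Levy: cap $501,720.00 − YTD $496,400.00 = $5,320.00 subject; 5% × $5,320.00 = $266.00
Unemployment Insurance: 3.84% × $8,370.00 = $321.41
Retirement Security Contribution: 7% × $8,370.00 = $585.90
Total: $1,621.83 + $266.00 + $321.41 + $585.90 = $2,795.14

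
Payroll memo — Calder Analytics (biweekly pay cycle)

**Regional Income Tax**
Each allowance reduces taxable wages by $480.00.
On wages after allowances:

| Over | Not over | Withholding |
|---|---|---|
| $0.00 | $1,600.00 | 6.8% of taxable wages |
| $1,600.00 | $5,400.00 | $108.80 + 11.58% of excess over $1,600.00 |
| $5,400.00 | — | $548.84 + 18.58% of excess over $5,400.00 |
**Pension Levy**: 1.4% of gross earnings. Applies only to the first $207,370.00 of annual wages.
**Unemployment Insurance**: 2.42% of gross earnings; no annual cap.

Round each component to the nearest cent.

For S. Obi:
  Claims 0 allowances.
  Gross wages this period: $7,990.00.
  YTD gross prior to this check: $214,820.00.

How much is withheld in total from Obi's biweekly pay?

$1,223.42

Regional Income Tax: taxable = $7,990.00
  $548.84 + 18.58% × ($7,990.00 − $5,400.00) = $548.84 + 18.58% × $2,590.00 = $1,030.06
Pension Levy: YTD $214,820.00 ≥ cap $207,370.00 → $0.00
Unemployment Insurance: 2.42% × $7,990.00 = $193.36
Total: $1,030.06 + $0.00 + $193.36 = $1,223.42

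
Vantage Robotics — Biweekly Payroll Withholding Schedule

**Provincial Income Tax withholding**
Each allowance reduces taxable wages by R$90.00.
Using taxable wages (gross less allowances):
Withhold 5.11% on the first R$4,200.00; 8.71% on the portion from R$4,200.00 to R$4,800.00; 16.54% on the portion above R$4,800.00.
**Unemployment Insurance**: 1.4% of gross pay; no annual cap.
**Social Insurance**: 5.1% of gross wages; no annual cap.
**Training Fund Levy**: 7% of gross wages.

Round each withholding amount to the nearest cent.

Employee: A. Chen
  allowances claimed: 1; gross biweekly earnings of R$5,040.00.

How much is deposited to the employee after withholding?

R$4,067.91

Provincial Income Tax: taxable = R$5,040.00 − 1×R$90.00 = R$4,950.00
  R$266.88 + 16.54% × (R$4,950.00 − R$4,800.00) = R$266.88 + 16.54% × R$150.00 = R$291.69
Unemployment Insurance: 1.4% × R$5,040.00 = R$70.56
Social Insurance: 5.1% × R$5,040.00 = R$257.04
Training Fund Levy: 7% × R$5,040.00 = R$352.80
Total withheld: R$291.69 + R$70.56 + R$257.04 + R$352.80 = R$972.09
Net pay: R$5,040.00 − R$972.09 = R$4,067.91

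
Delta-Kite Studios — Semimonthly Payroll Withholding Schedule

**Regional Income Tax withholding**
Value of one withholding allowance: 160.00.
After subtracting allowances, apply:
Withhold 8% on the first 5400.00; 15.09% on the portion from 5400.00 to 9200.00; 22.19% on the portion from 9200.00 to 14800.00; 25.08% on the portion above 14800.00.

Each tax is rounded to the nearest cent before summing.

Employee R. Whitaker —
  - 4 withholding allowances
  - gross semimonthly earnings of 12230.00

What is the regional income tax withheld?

1535.76

Regional Income Tax: taxable = 12230.00 − 4×160.00 = 11590.00
  1005.42 + 22.19% × (11590.00 − 9200.00) = 1005.42 + 22.19% × 2390.00 = 1535.76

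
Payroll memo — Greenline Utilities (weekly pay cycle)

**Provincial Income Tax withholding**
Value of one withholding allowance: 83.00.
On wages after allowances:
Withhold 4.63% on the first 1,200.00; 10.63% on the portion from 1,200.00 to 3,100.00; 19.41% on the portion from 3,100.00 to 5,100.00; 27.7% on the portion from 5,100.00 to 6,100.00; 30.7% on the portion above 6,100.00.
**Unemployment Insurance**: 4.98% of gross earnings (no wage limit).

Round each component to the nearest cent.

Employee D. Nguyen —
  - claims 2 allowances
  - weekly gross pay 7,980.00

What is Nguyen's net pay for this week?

Provincial Income Tax: taxable = 7,980.00 − 2×83.00 = 7,814.00
  922.73 + 30.7% × (7,814.00 − 6,100.00) = 922.73 + 30.7% × 1,714.00 = 1,448.93
Unemployment Insurance: 4.98% × 7,980.00 = 397.40
Total withheld: 1,448.93 + 397.40 = 1,846.33
Net pay: 7,980.00 − 1,846.33 = 6,133.67

6,133.67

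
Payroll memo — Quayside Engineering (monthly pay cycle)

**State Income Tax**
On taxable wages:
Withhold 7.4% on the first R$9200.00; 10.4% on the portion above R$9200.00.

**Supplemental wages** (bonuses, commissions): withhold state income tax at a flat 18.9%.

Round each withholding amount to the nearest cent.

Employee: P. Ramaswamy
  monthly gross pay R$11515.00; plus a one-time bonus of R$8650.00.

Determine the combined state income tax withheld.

R$2556.41

State Income Tax: taxable = R$11515.00
  R$680.80 + 10.4% × (R$11515.00 − R$9200.00) = R$680.80 + 10.4% × R$2315.00 = R$921.56
Supplemental (18.9% flat on bonus): 18.9% × R$8650.00 = R$1634.85
Total state income tax: R$921.56 + R$1634.85 = R$2556.41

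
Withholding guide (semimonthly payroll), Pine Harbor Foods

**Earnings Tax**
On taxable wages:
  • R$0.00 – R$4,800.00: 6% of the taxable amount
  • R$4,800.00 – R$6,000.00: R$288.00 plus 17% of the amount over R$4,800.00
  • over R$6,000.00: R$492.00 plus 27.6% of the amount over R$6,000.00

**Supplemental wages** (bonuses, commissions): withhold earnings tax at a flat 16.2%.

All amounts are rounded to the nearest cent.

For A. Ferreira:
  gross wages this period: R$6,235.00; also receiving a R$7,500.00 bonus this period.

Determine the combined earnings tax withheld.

Earnings Tax: taxable = R$6,235.00
  R$492.00 + 27.6% × (R$6,235.00 − R$6,000.00) = R$492.00 + 27.6% × R$235.00 = R$556.86
Supplemental (16.2% flat on bonus): 16.2% × R$7,500.00 = R$1,215.00
Total earnings tax: R$556.86 + R$1,215.00 = R$1,771.86

R$1,771.86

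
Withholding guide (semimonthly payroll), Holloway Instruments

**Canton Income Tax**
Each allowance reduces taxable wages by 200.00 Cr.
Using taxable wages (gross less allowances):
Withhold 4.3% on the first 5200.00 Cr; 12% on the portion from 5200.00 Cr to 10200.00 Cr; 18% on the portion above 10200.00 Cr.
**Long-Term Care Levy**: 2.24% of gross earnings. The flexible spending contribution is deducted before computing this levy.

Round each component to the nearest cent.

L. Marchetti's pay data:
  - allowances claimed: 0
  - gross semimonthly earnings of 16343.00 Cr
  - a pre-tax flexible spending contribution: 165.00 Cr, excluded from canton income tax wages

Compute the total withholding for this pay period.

Canton Income Tax: taxable = 16343.00 Cr − 165.00 Cr = 16178.00 Cr
  823.60 Cr + 18% × (16178.00 Cr − 10200.00 Cr) = 823.60 Cr + 18% × 5978.00 Cr = 1899.64 Cr
Long-Term Care Levy: 2.24% × 16178.00 Cr = 362.39 Cr
Total: 1899.64 Cr + 362.39 Cr = 2262.03 Cr

2262.03 Cr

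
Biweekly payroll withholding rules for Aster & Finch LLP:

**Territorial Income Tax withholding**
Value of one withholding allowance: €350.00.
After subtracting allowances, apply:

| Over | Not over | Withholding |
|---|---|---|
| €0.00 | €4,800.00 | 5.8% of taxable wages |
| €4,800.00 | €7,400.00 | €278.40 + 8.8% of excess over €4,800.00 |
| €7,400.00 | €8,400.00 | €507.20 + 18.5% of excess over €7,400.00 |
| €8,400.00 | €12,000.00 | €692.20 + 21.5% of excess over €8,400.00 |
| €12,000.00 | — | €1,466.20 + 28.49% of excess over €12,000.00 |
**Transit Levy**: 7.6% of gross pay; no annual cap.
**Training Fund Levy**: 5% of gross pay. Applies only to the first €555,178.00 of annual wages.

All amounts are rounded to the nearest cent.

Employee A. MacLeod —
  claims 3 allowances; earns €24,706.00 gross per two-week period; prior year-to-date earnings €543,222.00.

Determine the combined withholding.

Territorial Income Tax: taxable = €24,706.00 − 3×€350.00 = €23,656.00
  €1,466.20 + 28.49% × (€23,656.00 − €12,000.00) = €1,466.20 + 28.49% × €11,656.00 = €4,786.99
Transit Levy: 7.6% × €24,706.00 = €1,877.66
Training Fund Levy: cap €555,178.00 − YTD €543,222.00 = €11,956.00 subject; 5% × €11,956.00 = €597.80
Total: €4,786.99 + €1,877.66 + €597.80 = €7,262.45

€7,262.45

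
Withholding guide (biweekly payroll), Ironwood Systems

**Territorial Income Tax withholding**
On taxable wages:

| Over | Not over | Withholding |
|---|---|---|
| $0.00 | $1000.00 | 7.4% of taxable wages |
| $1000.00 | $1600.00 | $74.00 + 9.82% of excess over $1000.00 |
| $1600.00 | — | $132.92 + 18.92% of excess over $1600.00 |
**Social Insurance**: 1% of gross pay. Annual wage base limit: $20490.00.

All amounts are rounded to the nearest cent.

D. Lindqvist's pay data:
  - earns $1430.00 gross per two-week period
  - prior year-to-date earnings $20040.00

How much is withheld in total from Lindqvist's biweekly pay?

$120.73

Territorial Income Tax: taxable = $1430.00
  $74.00 + 9.82% × ($1430.00 − $1000.00) = $74.00 + 9.82% × $430.00 = $116.23
Social Insurance: cap $20490.00 − YTD $20040.00 = $450.00 subject; 1% × $450.00 = $4.50
Total: $116.23 + $4.50 = $120.73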